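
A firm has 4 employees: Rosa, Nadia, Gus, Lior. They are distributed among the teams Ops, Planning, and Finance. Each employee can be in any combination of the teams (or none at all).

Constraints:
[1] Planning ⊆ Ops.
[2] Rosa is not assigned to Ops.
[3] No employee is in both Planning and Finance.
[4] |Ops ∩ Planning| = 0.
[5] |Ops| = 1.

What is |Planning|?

0

From (2): Rosa ∉ Ops.
(1) contrapositive: Rosa ∉ Planning.
Suppose Nadia ∈ Planning: no assignment then satisfies all the clues, so Nadia ∉ Planning.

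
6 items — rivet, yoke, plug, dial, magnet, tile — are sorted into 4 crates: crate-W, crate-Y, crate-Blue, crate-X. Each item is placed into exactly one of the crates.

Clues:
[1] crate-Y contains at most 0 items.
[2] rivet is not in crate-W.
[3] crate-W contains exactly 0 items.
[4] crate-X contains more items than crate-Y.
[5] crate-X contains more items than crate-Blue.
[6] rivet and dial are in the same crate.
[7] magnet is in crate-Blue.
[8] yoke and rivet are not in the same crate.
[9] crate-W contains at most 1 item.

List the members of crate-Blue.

From (2): rivet ∉ crate-W.
From (7): magnet ∈ crate-Blue.
(1): crate-Y already has 0, so the rest are out.
(3): crate-W already has 0, so the rest are out.
Suppose rivet ∈ crate-Blue: no assignment then satisfies all the clues, so rivet ∉ crate-Blue.

crate-Blue = {magnet, yoke}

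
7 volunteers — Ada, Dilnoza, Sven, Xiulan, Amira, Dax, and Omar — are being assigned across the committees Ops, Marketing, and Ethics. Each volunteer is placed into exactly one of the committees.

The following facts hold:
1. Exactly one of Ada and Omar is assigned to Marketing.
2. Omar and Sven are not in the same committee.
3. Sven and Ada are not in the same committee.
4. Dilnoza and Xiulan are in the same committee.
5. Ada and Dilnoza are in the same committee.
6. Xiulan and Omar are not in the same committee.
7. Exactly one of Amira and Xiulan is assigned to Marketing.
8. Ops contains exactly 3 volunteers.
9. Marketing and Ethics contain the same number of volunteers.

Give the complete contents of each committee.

Ops = {Ada, Dilnoza, Xiulan}; Marketing = {Amira, Omar}; Ethics = {Dax, Sven}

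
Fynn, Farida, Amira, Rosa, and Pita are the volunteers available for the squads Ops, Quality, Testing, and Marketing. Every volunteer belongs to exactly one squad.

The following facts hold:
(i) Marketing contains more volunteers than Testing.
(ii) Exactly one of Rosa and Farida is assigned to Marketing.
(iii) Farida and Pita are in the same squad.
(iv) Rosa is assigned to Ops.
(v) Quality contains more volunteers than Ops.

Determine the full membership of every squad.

Ops = {Rosa}; Quality = {Amira, Fynn}; Testing = {}; Marketing = {Farida, Pita}

From (iv): Rosa ∈ Ops.
(ii) (exactly one): Farida ∈ Marketing.
(iii): Pita matches Farida: Pita ∉ Ops.
(iii): Pita matches Farida: Pita ∉ Quality.
(iii): Pita matches Farida: Pita ∉ Testing.
(iii): Pita matches Farida: Pita ∈ Marketing.
Suppose Fynn ∈ Ops: no assignment then satisfies all the clues, so Fynn ∉ Ops.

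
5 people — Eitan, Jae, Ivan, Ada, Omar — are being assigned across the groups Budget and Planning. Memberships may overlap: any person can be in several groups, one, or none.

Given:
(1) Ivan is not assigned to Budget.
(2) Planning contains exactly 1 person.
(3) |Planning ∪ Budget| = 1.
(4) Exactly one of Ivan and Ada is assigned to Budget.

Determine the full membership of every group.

From (1): Ivan ∉ Budget.
(4) (exactly one): Ada ∈ Budget.
Suppose Eitan ∈ Budget: no assignment then satisfies all the clues, so Eitan ∉ Budget.

Budget = {Ada}; Planning = {Ada}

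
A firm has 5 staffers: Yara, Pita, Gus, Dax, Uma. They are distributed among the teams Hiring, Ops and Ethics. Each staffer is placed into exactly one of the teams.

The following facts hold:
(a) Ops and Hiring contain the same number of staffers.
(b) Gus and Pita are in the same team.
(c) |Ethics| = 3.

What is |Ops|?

1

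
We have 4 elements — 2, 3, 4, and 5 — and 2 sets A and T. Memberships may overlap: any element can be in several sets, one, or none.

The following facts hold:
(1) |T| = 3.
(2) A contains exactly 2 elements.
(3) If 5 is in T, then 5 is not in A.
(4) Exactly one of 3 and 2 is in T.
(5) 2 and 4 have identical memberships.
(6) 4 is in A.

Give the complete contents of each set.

A = {2, 4}; T = {2, 4, 5}

From (6): 4 ∈ A.
(5): 2 matches 4: 2 ∈ A.
(2): A already has 2, so the rest are out.
Suppose 2 ∉ T: no assignment then satisfies all the clues, so 2 ∈ T.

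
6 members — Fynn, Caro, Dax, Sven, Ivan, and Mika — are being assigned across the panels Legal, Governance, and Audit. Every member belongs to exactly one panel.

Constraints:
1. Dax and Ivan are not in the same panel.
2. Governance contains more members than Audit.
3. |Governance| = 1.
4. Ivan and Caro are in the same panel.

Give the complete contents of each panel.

Legal = {Caro, Fynn, Ivan, Mika, Sven}; Governance = {Dax}; Audit = {}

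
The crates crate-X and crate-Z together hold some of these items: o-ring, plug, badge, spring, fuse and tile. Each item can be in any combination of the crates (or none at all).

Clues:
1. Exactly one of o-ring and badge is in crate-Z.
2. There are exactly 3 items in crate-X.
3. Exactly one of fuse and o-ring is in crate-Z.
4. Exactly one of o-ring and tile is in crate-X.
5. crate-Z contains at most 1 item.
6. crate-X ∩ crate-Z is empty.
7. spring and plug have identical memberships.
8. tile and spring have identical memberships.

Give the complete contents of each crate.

crate-X = {plug, spring, tile}; crate-Z = {o-ring}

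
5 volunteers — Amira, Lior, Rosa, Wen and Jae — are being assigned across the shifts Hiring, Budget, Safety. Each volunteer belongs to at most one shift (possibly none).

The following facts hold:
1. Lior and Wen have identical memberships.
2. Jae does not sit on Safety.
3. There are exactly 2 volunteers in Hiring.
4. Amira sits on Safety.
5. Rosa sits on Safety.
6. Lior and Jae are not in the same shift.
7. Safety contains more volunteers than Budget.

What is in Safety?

Safety = {Amira, Rosa}

From (2): Jae ∉ Safety.
From (4): Amira ∈ Safety.
From (5): Rosa ∈ Safety.
Suppose Lior ∈ Safety: no assignment then satisfies all the clues, so Lior ∉ Safety.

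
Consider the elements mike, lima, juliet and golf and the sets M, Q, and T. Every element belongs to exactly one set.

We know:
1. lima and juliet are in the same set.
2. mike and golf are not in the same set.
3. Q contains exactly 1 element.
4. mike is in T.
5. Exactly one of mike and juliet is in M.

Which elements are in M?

M = {juliet, lima}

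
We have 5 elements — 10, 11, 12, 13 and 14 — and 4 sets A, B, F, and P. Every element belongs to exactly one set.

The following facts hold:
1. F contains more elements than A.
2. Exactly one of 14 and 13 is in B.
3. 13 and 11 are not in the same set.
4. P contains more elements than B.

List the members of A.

A = {}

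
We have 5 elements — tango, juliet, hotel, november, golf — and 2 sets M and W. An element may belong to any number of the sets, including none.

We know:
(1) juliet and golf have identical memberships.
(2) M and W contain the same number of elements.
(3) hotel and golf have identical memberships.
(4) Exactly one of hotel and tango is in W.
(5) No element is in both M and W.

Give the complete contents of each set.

M = {november}; W = {tango}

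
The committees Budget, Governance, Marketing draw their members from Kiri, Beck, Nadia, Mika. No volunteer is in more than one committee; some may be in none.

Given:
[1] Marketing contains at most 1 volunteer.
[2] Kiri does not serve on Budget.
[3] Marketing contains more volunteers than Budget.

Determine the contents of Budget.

From (2): Kiri ∉ Budget.
Suppose Beck ∈ Budget: no assignment then satisfies all the clues, so Beck ∉ Budget.

Budget = {}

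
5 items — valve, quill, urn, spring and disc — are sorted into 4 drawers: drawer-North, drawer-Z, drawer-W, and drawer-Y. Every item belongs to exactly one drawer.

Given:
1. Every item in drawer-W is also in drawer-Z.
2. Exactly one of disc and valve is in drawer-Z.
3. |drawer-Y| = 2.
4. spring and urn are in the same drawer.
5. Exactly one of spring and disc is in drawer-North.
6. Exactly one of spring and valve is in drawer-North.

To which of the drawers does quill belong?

quill: drawer-Y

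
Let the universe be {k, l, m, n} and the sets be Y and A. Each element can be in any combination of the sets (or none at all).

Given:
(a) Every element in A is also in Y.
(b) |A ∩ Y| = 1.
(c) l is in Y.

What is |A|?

1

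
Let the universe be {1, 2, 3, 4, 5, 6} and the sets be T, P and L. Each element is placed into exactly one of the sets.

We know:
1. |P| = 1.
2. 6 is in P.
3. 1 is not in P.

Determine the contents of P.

P = {6}

From (2): 6 ∈ P.
From (3): 1 ∉ P.
(1): P already has 1, so the rest are out.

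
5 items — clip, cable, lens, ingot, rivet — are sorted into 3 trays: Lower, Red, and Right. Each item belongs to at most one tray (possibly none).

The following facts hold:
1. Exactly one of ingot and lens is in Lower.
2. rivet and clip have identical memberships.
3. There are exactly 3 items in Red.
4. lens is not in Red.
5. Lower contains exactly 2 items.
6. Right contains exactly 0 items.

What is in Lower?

Lower = {cable, lens}

From (4): lens ∉ Red.
(6): Right already has 0, so the rest are out.
Suppose clip ∈ Lower: no assignment then satisfies all the clues, so clip ∉ Lower.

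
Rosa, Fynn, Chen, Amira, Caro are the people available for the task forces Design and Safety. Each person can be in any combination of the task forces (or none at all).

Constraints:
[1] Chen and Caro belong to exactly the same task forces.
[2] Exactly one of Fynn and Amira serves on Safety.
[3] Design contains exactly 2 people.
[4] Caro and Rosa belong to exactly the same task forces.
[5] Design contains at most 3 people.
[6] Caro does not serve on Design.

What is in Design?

Design = {Amira, Fynn}

From (6): Caro ∉ Design.
(1): Chen matches Caro: Chen ∉ Design.
(4): Rosa matches Caro: Rosa ∉ Design.
(3): only 2 candidates remain for Design, so all are in.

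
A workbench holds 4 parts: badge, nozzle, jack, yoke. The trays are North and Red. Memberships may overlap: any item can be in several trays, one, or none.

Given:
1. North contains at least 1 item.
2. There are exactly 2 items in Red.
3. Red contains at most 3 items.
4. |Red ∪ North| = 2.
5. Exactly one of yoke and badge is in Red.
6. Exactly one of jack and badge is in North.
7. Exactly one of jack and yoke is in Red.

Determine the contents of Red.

Red = {badge, jack}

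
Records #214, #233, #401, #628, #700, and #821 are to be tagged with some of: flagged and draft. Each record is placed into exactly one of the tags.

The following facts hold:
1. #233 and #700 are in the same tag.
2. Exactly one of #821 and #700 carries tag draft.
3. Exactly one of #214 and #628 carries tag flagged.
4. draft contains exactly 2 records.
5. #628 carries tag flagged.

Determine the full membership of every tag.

From (5): #628 ∈ flagged.
(3) (exactly one): #214 ∉ flagged.
Only one tag left: #214 ∈ draft.
Suppose #233 ∉ flagged: no assignment then satisfies all the clues, so #233 ∈ flagged.

flagged = {#233, #401, #628, #700}; draft = {#214, #821}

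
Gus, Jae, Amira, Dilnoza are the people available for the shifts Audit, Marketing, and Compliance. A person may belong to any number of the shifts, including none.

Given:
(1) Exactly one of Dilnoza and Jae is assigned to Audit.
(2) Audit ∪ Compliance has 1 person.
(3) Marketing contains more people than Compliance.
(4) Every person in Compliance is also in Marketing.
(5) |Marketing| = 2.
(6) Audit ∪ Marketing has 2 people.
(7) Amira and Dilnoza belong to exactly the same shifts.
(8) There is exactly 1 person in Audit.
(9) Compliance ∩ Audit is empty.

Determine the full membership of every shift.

Audit = {Jae}; Marketing = {Gus, Jae}; Compliance = {}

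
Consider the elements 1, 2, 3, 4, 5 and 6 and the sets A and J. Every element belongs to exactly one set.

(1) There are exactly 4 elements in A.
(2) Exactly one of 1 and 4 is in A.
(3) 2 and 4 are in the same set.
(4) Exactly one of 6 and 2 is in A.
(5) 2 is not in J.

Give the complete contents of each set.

From (5): 2 ∉ J.
(3): 4 matches 2: 4 ∉ J.
Only one set left: 2 ∈ A.
Only one set left: 4 ∈ A.
(2) (exactly one): 1 ∉ A.
(4) (exactly one): 6 ∉ A.
Only one set left: 1 ∈ J.
Only one set left: 6 ∈ J.
(1): only 4 candidates remain for A, so all are in.

A = {2, 3, 4, 5}; J = {1, 6}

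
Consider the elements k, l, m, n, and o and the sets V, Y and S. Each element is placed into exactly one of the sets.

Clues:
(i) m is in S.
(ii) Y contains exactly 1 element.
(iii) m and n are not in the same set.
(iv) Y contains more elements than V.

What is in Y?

Y = {n}

From (i): m ∈ S.
(iii): n ∉ S.
Suppose k ∈ Y: no assignment then satisfies all the clues, so k ∉ Y.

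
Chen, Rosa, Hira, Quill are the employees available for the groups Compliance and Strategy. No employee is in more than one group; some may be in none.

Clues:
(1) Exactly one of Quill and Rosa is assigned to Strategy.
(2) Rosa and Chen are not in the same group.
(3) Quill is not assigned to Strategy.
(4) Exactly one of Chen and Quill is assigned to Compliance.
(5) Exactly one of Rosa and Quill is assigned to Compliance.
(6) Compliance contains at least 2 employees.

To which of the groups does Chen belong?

From (3): Quill ∉ Strategy.
(1) (exactly one): Rosa ∈ Strategy.
(2): Chen ∉ Strategy.
(5) (exactly one): Quill ∈ Compliance.
(4) (exactly one): Chen ∉ Compliance.
(6): only 2 candidates remain for Compliance, so all are in.

Chen: none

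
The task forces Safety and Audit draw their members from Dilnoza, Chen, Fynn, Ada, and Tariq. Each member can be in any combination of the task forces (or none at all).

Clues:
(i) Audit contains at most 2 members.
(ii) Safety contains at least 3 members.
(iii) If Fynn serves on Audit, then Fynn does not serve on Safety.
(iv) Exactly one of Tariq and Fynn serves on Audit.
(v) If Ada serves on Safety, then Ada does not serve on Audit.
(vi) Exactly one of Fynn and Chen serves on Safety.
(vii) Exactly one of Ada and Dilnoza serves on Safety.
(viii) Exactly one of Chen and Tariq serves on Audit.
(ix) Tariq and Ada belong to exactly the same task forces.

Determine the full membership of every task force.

Safety = {Ada, Chen, Tariq}; Audit = {Chen, Fynn}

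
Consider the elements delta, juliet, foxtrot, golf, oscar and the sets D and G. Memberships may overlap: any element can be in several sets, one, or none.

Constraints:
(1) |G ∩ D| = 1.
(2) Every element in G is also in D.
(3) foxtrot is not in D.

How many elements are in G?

1

From (3): foxtrot ∉ D.
(2) contrapositive: foxtrot ∉ G.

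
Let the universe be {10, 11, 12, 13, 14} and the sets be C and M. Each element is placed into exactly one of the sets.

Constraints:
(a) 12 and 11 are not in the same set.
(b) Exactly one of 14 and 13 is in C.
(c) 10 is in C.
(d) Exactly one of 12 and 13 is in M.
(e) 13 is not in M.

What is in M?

From (c): 10 ∈ C.
From (e): 13 ∉ M.
(d) (exactly one): 12 ∈ M.
Only one set left: 13 ∈ C.
(a): 11 ∉ M.
(b) (exactly one): 14 ∉ C.
Only one set left: 11 ∈ C.
Only one set left: 14 ∈ M.

M = {12, 14}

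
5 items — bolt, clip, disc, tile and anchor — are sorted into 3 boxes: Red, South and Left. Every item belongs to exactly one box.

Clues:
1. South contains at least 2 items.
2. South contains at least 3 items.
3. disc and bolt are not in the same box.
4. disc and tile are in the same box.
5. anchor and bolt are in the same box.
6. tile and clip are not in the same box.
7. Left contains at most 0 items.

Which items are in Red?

Red = {disc, tile}

(7): Left already has 0, so the rest are out.
Suppose bolt ∈ Red: no assignment then satisfies all the clues, so bolt ∉ Red.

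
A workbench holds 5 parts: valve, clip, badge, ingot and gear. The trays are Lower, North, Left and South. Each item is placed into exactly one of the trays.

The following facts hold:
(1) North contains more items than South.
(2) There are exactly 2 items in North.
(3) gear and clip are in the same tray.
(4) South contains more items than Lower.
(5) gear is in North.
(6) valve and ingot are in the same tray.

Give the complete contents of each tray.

Lower = {}; North = {clip, gear}; Left = {ingot, valve}; South = {badge}

From (5): gear ∈ North.
(3): clip matches gear: clip ∉ Lower.
(3): clip matches gear: clip ∈ North.
(2): North already has 2, so the rest are out.
Suppose valve ∈ Lower: no assignment then satisfies all the clues, so valve ∉ Lower.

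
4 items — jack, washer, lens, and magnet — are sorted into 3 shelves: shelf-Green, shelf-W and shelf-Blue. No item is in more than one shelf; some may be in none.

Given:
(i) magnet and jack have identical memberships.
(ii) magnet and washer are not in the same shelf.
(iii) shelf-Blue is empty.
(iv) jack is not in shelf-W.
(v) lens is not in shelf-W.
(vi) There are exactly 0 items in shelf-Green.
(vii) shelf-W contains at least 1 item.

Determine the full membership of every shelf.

From (iv): jack ∉ shelf-W.
From (v): lens ∉ shelf-W.
(i): magnet matches jack: magnet ∉ shelf-W.
(iii): shelf-Blue already has 0, so the rest are out.
(vi): shelf-Green already has 0, so the rest are out.
(vii): only 1 candidates remain for shelf-W, so all are in.

shelf-Green = {}; shelf-W = {washer}; shelf-Blue = {}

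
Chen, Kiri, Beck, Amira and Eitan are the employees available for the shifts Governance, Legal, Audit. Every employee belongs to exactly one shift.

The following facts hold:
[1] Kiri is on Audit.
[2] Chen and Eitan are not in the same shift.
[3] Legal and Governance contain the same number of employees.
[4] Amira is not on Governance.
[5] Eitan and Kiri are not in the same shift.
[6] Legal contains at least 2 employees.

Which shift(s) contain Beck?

From (1): Kiri ∈ Audit.
From (4): Amira ∉ Governance.
(5): Eitan ∉ Audit.
Suppose Beck ∉ Governance: no assignment then satisfies all the clues, so Beck ∈ Governance.

Beck: Governance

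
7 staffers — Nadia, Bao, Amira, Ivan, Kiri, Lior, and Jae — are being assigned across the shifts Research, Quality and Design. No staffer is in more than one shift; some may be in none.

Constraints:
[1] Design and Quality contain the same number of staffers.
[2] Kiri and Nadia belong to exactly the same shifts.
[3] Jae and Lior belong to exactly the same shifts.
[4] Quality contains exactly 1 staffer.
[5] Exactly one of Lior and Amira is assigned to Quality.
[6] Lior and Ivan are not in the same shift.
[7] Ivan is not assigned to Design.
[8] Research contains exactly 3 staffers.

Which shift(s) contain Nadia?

From (7): Ivan ∉ Design.
Suppose Nadia ∉ Research: no assignment then satisfies all the clues, so Nadia ∈ Research.

Nadia: Research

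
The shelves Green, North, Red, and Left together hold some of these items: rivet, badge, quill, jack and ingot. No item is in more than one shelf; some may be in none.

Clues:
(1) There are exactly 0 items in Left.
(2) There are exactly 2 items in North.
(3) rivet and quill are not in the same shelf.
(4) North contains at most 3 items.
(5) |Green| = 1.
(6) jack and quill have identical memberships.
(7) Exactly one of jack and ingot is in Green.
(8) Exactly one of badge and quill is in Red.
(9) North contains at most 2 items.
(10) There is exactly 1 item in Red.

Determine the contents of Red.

Red = {badge}

(1): Left already has 0, so the rest are out.
Suppose rivet ∈ Red: no assignment then satisfies all the clues, so rivet ∉ Red.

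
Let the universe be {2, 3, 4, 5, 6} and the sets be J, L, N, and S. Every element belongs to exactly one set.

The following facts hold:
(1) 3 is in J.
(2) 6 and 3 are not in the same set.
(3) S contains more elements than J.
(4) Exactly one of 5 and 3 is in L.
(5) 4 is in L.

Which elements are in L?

L = {4, 5}

From (1): 3 ∈ J.
From (5): 4 ∈ L.
(2): 6 ∉ J.
(4) (exactly one): 5 ∈ L.
Suppose 2 ∈ L: no assignment then satisfies all the clues, so 2 ∉ L.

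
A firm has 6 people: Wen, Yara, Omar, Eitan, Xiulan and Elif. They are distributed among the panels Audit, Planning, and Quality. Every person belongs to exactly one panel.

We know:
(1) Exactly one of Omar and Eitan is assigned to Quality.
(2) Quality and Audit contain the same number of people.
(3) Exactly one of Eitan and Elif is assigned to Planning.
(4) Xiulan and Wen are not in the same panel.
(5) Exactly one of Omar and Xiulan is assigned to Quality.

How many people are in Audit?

2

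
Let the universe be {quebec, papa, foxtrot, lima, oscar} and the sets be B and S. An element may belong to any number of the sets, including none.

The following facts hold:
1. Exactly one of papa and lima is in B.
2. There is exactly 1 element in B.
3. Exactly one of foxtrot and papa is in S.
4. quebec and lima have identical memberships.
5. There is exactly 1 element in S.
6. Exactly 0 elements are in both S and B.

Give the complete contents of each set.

B = {papa}; S = {foxtrot}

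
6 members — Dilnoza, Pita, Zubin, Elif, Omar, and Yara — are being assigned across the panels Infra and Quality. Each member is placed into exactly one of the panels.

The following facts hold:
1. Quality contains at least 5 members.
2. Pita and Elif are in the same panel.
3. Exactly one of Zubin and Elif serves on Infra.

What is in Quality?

Quality = {Dilnoza, Elif, Omar, Pita, Yara}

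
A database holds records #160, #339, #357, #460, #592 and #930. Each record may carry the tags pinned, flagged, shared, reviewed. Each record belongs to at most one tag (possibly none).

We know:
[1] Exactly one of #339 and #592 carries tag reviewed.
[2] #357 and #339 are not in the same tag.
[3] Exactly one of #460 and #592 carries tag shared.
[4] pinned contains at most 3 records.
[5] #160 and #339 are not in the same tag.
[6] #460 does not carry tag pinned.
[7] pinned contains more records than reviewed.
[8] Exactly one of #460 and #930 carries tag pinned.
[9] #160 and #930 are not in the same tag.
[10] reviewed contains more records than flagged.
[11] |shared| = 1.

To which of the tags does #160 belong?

#160: none

From (6): #460 ∉ pinned.
(8) (exactly one): #930 ∈ pinned.
(9): #160 ∉ pinned.
Suppose #160 ∈ flagged: no assignment then satisfies all the clues, so #160 ∉ flagged.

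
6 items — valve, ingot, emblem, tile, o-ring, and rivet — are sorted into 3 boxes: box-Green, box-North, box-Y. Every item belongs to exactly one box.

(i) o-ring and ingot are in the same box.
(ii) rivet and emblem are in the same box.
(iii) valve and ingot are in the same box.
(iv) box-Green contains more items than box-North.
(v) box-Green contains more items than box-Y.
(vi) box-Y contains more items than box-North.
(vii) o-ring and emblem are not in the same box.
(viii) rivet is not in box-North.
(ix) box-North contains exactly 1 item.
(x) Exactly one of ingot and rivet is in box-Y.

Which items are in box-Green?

From (viii): rivet ∉ box-North.
(ii): emblem matches rivet: emblem ∉ box-North.
Suppose valve ∉ box-Green: no assignment then satisfies all the clues, so valve ∈ box-Green.

box-Green = {ingot, o-ring, valve}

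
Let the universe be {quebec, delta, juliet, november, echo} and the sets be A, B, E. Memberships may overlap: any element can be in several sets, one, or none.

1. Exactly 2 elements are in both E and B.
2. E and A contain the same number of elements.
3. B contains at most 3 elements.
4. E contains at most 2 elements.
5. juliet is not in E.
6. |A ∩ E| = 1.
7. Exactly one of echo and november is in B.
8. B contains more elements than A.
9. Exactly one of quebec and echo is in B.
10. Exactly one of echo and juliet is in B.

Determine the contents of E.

E = {november, quebec}

From (5): juliet ∉ E.
Suppose quebec ∉ E: no assignment then satisfies all the clues, so quebec ∈ E.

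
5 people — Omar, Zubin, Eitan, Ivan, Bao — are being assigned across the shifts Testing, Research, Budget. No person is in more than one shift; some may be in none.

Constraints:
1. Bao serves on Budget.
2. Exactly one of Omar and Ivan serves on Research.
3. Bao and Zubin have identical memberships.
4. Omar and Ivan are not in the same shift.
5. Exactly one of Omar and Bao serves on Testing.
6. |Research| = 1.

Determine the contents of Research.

From (1): Bao ∈ Budget.
(3): Zubin matches Bao: Zubin ∉ Testing.
(3): Zubin matches Bao: Zubin ∉ Research.
(3): Zubin matches Bao: Zubin ∈ Budget.
(5) (exactly one): Omar ∈ Testing.
(2) (exactly one): Ivan ∈ Research.
(6): Research already has 1, so the rest are out.

Research = {Ivan}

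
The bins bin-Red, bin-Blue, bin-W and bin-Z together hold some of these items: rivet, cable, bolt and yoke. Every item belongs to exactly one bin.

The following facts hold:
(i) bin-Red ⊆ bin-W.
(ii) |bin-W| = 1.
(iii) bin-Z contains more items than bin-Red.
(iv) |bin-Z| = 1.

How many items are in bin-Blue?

2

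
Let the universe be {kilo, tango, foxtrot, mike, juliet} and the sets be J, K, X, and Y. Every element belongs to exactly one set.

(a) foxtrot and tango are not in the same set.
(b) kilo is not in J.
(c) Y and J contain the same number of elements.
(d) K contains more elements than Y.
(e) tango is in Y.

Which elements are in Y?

Y = {tango}

From (b): kilo ∉ J.
From (e): tango ∈ Y.
(a): foxtrot ∉ Y.
Suppose kilo ∈ Y: no assignment then satisfies all the clues, so kilo ∉ Y.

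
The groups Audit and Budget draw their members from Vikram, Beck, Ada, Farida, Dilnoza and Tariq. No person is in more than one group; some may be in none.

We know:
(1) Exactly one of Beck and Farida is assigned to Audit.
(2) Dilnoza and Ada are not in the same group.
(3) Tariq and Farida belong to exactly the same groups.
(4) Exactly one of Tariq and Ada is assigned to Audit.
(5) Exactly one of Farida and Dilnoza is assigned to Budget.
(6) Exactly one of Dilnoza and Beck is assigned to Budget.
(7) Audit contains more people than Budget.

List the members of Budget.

Budget = {Dilnoza}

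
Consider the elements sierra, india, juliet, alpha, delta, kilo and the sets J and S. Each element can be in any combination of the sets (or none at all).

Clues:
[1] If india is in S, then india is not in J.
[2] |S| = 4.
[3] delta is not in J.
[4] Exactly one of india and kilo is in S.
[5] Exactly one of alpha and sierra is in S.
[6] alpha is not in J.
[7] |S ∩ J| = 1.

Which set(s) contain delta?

From (3): delta ∉ J.
From (6): alpha ∉ J.
Suppose delta ∉ S: no assignment then satisfies all the clues, so delta ∈ S.

delta: S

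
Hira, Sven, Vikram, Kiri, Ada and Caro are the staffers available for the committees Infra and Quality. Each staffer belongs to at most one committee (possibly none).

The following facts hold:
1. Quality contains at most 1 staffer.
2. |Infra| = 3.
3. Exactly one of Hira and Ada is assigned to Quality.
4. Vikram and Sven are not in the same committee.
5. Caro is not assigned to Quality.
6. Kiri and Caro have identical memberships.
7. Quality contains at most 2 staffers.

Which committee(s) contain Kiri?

Kiri: Infra

From (5): Caro ∉ Quality.
(6): Kiri matches Caro: Kiri ∉ Quality.
Suppose Kiri ∉ Infra: no assignment then satisfies all the clues, so Kiri ∈ Infra.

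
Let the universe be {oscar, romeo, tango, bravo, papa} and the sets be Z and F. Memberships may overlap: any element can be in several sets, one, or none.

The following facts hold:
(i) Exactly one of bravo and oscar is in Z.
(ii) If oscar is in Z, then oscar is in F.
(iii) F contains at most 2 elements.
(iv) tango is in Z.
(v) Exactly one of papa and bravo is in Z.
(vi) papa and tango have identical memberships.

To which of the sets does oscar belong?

oscar: F, Z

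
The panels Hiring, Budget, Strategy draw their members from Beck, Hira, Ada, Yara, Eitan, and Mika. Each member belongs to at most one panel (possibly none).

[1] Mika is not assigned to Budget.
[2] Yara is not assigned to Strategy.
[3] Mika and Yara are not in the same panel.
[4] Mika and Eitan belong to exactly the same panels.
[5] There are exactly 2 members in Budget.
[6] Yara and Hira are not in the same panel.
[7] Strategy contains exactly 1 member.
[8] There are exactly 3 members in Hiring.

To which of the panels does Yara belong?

Yara: Budget

From (1): Mika ∉ Budget.
From (2): Yara ∉ Strategy.
(4): Eitan matches Mika: Eitan ∉ Budget.
Suppose Yara ∈ Hiring: no assignment then satisfies all the clues, so Yara ∉ Hiring.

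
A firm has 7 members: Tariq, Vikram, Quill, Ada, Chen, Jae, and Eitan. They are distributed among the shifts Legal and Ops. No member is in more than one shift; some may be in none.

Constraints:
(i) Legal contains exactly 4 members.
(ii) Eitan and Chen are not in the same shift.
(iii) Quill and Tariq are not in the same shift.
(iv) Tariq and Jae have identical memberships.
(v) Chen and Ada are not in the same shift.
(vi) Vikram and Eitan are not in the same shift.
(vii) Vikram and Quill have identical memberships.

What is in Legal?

Legal = {Ada, Eitan, Jae, Tariq}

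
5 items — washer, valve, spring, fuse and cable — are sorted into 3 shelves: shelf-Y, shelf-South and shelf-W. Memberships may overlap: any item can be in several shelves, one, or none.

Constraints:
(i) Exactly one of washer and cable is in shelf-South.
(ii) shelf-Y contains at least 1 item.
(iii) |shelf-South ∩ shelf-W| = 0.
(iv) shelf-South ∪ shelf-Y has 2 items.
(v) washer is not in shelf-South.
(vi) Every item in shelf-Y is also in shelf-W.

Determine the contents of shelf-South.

shelf-South = {cable}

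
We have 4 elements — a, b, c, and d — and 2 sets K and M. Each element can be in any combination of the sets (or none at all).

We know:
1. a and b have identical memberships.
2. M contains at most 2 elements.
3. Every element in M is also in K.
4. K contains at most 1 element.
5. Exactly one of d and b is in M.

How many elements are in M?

1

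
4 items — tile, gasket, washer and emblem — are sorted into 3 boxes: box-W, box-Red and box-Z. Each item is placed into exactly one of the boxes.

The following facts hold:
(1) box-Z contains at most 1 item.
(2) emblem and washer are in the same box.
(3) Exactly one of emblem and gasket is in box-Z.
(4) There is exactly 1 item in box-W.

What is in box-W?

box-W = {tile}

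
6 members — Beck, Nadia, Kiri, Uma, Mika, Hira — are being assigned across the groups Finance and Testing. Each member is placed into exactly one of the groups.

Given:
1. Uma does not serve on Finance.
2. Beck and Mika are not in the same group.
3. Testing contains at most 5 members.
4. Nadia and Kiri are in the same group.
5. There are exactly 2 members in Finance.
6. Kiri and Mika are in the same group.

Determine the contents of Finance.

Finance = {Beck, Hira}

From (1): Uma ∉ Finance.
Only one group left: Uma ∈ Testing.
Suppose Beck ∉ Finance: no assignment then satisfies all the clues, so Beck ∈ Finance.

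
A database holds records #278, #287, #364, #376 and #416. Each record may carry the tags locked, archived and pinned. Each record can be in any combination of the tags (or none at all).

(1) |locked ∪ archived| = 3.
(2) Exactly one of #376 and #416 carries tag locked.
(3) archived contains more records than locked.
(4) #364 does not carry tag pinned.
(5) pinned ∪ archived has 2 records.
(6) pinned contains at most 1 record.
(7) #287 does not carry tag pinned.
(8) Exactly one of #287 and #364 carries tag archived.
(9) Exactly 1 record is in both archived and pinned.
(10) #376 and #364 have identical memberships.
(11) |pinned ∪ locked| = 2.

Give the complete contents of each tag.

locked = {#416}; archived = {#278, #287}; pinned = {#278}

From (4): #364 ∉ pinned.
From (7): #287 ∉ pinned.
(10): #376 matches #364: #376 ∉ pinned.
Suppose #278 ∈ locked: no assignment then satisfies all the clues, so #278 ∉ locked.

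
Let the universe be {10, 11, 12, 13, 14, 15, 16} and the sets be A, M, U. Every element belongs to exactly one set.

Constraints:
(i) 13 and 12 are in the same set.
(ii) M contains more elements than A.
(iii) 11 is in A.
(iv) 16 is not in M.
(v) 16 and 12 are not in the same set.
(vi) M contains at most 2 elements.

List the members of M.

M = {12, 13}

From (iii): 11 ∈ A.
From (iv): 16 ∉ M.
Suppose 10 ∈ M: no assignment then satisfies all the clues, so 10 ∉ M.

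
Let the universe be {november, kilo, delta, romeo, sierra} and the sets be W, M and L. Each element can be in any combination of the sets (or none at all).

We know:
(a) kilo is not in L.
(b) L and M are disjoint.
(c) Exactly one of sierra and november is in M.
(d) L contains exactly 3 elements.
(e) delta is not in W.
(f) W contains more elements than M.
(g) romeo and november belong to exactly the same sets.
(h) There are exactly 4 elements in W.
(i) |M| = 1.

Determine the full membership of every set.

W = {kilo, november, romeo, sierra}; M = {sierra}; L = {delta, november, romeo}

From (a): kilo ∉ L.
From (e): delta ∉ W.
(h): only 4 candidates remain for W, so all are in.
Suppose november ∈ M: no assignment then satisfies all the clues, so november ∉ M.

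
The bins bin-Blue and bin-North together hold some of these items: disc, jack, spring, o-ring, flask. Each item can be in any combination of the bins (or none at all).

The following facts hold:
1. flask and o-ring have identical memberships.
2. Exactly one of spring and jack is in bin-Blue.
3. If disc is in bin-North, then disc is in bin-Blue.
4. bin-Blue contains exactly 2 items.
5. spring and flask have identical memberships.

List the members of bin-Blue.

bin-Blue = {disc, jack}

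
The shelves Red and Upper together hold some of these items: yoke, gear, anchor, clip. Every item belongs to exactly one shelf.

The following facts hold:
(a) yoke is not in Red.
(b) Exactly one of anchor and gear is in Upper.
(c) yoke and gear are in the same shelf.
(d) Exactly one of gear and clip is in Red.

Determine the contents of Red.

From (a): yoke ∉ Red.
(c): gear matches yoke: gear ∉ Red.
(d) (exactly one): clip ∈ Red.
Only one shelf left: yoke ∈ Upper.
Only one shelf left: gear ∈ Upper.
(b) (exactly one): anchor ∉ Upper.
Only one shelf left: anchor ∈ Red.

Red = {anchor, clip}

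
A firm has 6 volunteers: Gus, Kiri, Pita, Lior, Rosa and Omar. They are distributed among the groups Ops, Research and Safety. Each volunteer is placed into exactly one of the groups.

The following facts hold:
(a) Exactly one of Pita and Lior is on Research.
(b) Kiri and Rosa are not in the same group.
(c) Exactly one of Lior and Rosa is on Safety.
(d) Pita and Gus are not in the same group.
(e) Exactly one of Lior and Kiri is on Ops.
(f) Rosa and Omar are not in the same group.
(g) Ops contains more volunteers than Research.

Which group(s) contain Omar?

Omar: Ops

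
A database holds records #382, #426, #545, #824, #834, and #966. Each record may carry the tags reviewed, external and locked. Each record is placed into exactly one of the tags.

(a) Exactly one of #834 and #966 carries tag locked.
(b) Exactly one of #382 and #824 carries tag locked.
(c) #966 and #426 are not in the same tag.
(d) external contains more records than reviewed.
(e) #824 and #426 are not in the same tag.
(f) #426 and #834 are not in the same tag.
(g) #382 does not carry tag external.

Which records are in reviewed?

reviewed = {#426}

From (g): #382 ∉ external.
Suppose #382 ∈ reviewed: no assignment then satisfies all the clues, so #382 ∉ reviewed.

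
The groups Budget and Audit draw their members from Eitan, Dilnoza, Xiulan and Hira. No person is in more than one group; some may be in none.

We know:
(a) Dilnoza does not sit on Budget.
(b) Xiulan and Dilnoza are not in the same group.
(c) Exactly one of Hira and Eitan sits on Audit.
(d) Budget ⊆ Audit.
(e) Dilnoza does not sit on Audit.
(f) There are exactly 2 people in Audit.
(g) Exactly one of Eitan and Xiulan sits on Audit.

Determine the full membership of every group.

Budget = {}; Audit = {Hira, Xiulan}

From (a): Dilnoza ∉ Budget.
From (e): Dilnoza ∉ Audit.
Suppose Eitan ∈ Budget: no assignment then satisfies all the clues, so Eitan ∉ Budget.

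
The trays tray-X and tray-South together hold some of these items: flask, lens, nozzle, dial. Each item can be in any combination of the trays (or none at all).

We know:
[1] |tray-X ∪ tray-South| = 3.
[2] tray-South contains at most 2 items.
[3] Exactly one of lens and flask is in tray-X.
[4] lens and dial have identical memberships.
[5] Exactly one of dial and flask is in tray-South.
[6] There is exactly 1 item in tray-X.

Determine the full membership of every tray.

tray-X = {flask}; tray-South = {dial, lens}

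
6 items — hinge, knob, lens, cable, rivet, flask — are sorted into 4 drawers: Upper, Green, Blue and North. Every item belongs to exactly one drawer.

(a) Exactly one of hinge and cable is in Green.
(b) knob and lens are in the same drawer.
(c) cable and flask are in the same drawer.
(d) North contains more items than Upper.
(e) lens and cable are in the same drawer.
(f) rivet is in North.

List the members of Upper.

Upper = {}

From (f): rivet ∈ North.
Suppose hinge ∈ Upper: no assignment then satisfies all the clues, so hinge ∉ Upper.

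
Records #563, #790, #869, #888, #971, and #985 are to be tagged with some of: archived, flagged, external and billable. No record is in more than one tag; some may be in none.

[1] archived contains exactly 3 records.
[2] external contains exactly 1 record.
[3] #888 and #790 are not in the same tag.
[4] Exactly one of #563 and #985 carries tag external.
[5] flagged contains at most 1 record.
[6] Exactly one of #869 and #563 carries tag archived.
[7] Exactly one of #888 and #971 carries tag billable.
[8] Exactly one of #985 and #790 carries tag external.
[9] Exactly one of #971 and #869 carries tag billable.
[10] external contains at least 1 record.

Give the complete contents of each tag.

archived = {#563, #790, #971}; flagged = {}; external = {#985}; billable = {#869, #888}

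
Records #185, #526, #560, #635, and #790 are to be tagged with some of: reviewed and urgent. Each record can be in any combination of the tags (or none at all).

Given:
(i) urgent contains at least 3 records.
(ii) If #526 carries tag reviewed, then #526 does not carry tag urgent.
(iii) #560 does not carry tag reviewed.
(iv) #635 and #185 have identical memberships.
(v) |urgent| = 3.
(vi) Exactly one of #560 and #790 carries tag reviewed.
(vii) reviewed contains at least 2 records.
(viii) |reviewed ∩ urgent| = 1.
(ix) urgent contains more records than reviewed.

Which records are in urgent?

urgent = {#185, #635, #790}

From (iii): #560 ∉ reviewed.
(vi) (exactly one): #790 ∈ reviewed.
Suppose #185 ∉ urgent: no assignment then satisfies all the clues, so #185 ∈ urgent.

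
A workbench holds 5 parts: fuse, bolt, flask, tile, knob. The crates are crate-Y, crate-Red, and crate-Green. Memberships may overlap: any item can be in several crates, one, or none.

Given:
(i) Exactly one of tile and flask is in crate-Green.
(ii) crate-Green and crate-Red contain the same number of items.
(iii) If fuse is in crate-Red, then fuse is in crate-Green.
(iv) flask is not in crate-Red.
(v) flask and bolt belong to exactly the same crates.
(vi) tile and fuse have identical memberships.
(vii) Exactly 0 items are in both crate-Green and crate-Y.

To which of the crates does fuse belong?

fuse: crate-Green, crate-Red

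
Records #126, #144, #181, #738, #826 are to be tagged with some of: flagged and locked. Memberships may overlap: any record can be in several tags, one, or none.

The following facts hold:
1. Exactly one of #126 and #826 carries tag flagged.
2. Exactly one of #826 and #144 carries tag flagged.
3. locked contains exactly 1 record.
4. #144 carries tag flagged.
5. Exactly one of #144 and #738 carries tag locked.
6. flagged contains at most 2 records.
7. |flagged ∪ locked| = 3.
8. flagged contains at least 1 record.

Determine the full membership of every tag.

flagged = {#126, #144}; locked = {#738}

From (4): #144 ∈ flagged.
(2) (exactly one): #826 ∉ flagged.
(1) (exactly one): #126 ∈ flagged.
(6): flagged already has 2, so the rest are out.
Suppose #126 ∈ locked: no assignment then satisfies all the clues, so #126 ∉ locked.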